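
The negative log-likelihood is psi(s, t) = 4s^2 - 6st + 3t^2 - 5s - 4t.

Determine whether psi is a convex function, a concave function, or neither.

psi is quadratic, so its Hessian is the constant matrix H = [[8, -6], [-6, 6]].
det(H) = 12, tr(H) = 14.
det(H) > 0 and tr(H) > 0, so H is positive definite everywhere: convex.

convex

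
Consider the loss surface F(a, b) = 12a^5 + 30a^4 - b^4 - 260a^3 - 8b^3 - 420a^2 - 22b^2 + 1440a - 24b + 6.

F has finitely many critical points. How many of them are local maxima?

4

F separates as a function of a plus a function of b, so ∇F=0 decouples.
∂F/∂a = 60(a - 3)(a - 1)(a + 2)(a + 4) = 0 at a ∈ {-4, -2, 1, 3}; ∂F/∂b = -4(b + 1)(b + 2)(b + 3) = 0 at b ∈ {-3, -2, -1}.
The Hessian is diagonal: diag(F_aa, F_bb). Second derivatives: F_aa(-4)=-4200, F_aa(-2)=1800, F_aa(1)=-1800, F_aa(3)=4200; F_bb(-3)=-8, F_bb(-2)=4, F_bb(-1)=-8.
Local maxima occur where both diagonal entries negative: (-4, -3), (-4, -1), (1, -3), (1, -1). Count: 4.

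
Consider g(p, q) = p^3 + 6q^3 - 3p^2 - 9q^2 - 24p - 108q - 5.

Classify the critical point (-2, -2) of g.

The mixed partial ∂²g/∂p∂q is 0, so the Hessian at any point is diag(g_pp, g_qq) = diag(6(p - 1), 18(2q - 1)).
At (-2, -2): H = diag(-18, -90).
Both eigenvalues are negative, so H is negative definite: a local maximum.

local maximum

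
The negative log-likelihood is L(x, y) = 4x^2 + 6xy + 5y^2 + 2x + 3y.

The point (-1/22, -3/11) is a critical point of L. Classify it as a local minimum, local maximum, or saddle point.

The Hessian of L is constant: H = [[8, 6], [6, 10]].
det(H) = 8·10 − 6² = 44.
det(H) > 0 and tr(H) = 18 > 0, so H is positive definite and the point is a local minimum.

local minimum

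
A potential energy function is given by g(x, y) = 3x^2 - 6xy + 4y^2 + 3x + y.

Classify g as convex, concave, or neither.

convex

g is quadratic, so its Hessian is the constant matrix H = [[6, -6], [-6, 8]].
det(H) = 12, tr(H) = 14.
det(H) > 0 and tr(H) > 0, so H is positive definite everywhere: convex.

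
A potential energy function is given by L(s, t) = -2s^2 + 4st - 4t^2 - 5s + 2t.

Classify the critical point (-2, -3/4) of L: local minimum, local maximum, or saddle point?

The Hessian of L is constant: H = [[-4, 4], [4, -8]].
det(H) = (-4)·(-8) − 4² = 16.
det(H) > 0 and tr(H) = -12 < 0, so H is negative definite and the point is a local maximum.

local maximum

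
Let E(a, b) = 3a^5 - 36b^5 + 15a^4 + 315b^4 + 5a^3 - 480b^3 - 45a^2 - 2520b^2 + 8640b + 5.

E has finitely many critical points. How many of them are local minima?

4

E separates as a function of a plus a function of b, so ∇E=0 decouples.
∂E/∂a = 15a(a - 1)(a + 2)(a + 3) = 0 at a ∈ {-3, -2, 0, 1}; ∂E/∂b = -180(b - 4)(b - 3)(b - 2)(b + 2) = 0 at b ∈ {-2, 2, 3, 4}.
The Hessian is diagonal: diag(E_aa, E_bb). Second derivatives: E_aa(-3)=-180, E_aa(-2)=90, E_aa(0)=-90, E_aa(1)=180; E_bb(-2)=21600, E_bb(2)=-1440, E_bb(3)=900, E_bb(4)=-2160.
Local minima occur where both diagonal entries positive: (-2, -2), (-2, 3), (1, -2), (1, 3). Count: 4.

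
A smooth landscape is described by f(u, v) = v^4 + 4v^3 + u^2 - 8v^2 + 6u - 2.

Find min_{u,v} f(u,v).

-139

f(u,v) separates as P(u) + Q(v) − 2, so its minimum is min P + min Q − 2.
P'(u) = 2u + 6 vanishes at u ∈ {-3}; Q'(v) = 4v(v - 1)(v + 4) vanishes at v ∈ {-4, 0, 1}.
Local minima of P (where P''>0): P(-3)=-9. Local minima of Q: Q(-4)=-128, Q(1)=-3.
So the global minimum of f is P(-3) + Q(-4) − 2 = -9 − 128 − 2 = -139, attained at (-3, -4).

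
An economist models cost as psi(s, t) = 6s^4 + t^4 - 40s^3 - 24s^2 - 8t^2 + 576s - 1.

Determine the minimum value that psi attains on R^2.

-849

psi(s,t) separates as P(s) + Q(t) − 1, so its minimum is min P + min Q − 1.
P'(s) = 24(s - 4)(s - 3)(s + 2) vanishes at s ∈ {-2, 3, 4}; Q'(t) = 4t(t - 2)(t + 2) vanishes at t ∈ {-2, 0, 2}.
Local minima of P (where P''>0): P(-2)=-832, P(4)=896. Local minima of Q: Q(-2)=-16, Q(2)=-16.
So the global minimum of psi is P(-2) + Q(-2) − 1 = -832 − 16 − 1 = -849, attained at (-2, -2).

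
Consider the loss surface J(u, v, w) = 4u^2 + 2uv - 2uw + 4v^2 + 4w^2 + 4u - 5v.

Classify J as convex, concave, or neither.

J is quadratic, so its Hessian is the constant matrix H = [[8, 2, -2], [2, 8, 0], [-2, 0, 8]].
Leading principal minors: 8, 60, 448.
All positive ⇒ H ≻ 0 ⇒ convex.

convex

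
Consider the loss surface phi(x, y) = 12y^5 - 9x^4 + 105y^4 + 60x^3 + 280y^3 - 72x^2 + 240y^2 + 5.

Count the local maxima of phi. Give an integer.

4

phi separates as a function of x plus a function of y, so ∇phi=0 decouples.
∂phi/∂x = -36x(x - 4)(x - 1) = 0 at x ∈ {0, 1, 4}; ∂phi/∂y = 60y(y + 1)(y + 2)(y + 4) = 0 at y ∈ {-4, -2, -1, 0}.
The Hessian is diagonal: diag(phi_xx, phi_yy). Second derivatives: phi_xx(0)=-144, phi_xx(1)=108, phi_xx(4)=-432; phi_yy(-4)=-1440, phi_yy(-2)=240, phi_yy(-1)=-180, phi_yy(0)=480.
Local maxima occur where both diagonal entries negative: (0, -4), (0, -1), (4, -4), (4, -1). Count: 4.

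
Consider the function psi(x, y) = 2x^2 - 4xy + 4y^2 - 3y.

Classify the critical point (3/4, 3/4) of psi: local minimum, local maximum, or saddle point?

local minimum

The Hessian of psi is constant: H = [[4, -4], [-4, 8]].
det(H) = 4·8 − (-4)² = 16.
det(H) > 0 and tr(H) = 12 > 0, so H is positive definite and the point is a local minimum.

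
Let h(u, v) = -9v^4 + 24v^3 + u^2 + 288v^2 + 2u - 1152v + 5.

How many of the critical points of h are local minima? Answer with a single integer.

h separates as a function of u plus a function of v, so ∇h=0 decouples.
∂h/∂u = 2(u + 1) = 0 at u ∈ {-1}; ∂h/∂v = -36(v - 4)(v - 2)(v + 4) = 0 at v ∈ {-4, 2, 4}.
The Hessian is diagonal: diag(h_uu, h_vv). Second derivatives: h_uu(-1)=2; h_vv(-4)=-1728, h_vv(2)=432, h_vv(4)=-576.
Local minima occur where both diagonal entries positive: (-1, 2). Count: 1.

1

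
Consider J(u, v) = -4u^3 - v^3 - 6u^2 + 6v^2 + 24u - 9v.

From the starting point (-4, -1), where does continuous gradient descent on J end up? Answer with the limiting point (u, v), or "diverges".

J is separable, so gradient descent decouples: u follows -∂J/∂u, v follows -∂J/∂v.
∂J/∂u = -12(u - 1)(u + 2); at u=-4 this is -120, so u increases.
∂J/∂v = -3(v - 3)(v - 1); at v=-1 this is -24, so v increases.
u converges to its nearest critical value -2 (a local min of the u-part); v converges to 1. The iterate converges to (-2, 1).

(-2, 1)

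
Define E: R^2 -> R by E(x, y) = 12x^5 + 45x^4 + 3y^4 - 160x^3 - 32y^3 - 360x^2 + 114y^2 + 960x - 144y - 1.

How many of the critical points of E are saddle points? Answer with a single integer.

E separates as a function of x plus a function of y, so ∇E=0 decouples.
∂E/∂x = 60(x - 2)(x - 1)(x + 2)(x + 4) = 0 at x ∈ {-4, -2, 1, 2}; ∂E/∂y = 12(y - 4)(y - 3)(y - 1) = 0 at y ∈ {1, 3, 4}.
The Hessian is diagonal: diag(E_xx, E_yy). Second derivatives: E_xx(-4)=-3600, E_xx(-2)=1440, E_xx(1)=-900, E_xx(2)=1440; E_yy(1)=72, E_yy(3)=-24, E_yy(4)=36.
Saddle points occur where the two diagonal entries have opposite signs: (-4, 1), (-4, 4), (-2, 3), (1, 1), (1, 4), (2, 3). Count: 6.

6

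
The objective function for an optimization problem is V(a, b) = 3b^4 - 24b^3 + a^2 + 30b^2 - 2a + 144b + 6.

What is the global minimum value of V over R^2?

V(a,b) separates as P(a) + Q(b) + 6, so its minimum is min P + min Q + 6.
P'(a) = 2a - 2 vanishes at a ∈ {1}; Q'(b) = 12(b - 4)(b - 3)(b + 1) vanishes at b ∈ {-1, 3, 4}.
Local minima of P (where P''>0): P(1)=-1. Local minima of Q: Q(-1)=-87, Q(4)=288.
So the global minimum of V is P(1) + Q(-1) + 6 = -1 − 87 + 6 = -82, attained at (1, -1).

-82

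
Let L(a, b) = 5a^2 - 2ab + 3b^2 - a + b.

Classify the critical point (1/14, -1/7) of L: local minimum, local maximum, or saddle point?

The Hessian of L is constant: H = [[10, -2], [-2, 6]].
det(H) = 10·6 − (-2)² = 56.
det(H) > 0 and tr(H) = 16 > 0, so H is positive definite and the point is a local minimum.

local minimum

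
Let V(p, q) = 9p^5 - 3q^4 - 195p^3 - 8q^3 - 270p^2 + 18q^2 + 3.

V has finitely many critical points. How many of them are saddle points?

V separates as a function of p plus a function of q, so ∇V=0 decouples.
∂V/∂p = 45p(p - 4)(p + 1)(p + 3) = 0 at p ∈ {-3, -1, 0, 4}; ∂V/∂q = -12q(q - 1)(q + 3) = 0 at q ∈ {-3, 0, 1}.
The Hessian is diagonal: diag(V_pp, V_qq). Second derivatives: V_pp(-3)=-1890, V_pp(-1)=450, V_pp(0)=-540, V_pp(4)=6300; V_qq(-3)=-144, V_qq(0)=36, V_qq(1)=-48.
Saddle points occur where the two diagonal entries have opposite signs: (-3, 0), (-1, -3), (-1, 1), (0, 0), (4, -3), (4, 1). Count: 6.

6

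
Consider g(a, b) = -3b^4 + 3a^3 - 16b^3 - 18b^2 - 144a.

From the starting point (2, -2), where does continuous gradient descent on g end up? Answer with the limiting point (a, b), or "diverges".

g is separable, so gradient descent decouples: a follows -∂g/∂a, b follows -∂g/∂b.
∂g/∂a = 9(a - 4)(a + 4); at a=2 this is -108, so a increases.
∂g/∂b = -12b(b + 1)(b + 3); at b=-2 this is -24, so b increases.
a converges to its nearest critical value 4 (a local min of the a-part); b converges to -1. The iterate converges to (4, -1).

(4, -1)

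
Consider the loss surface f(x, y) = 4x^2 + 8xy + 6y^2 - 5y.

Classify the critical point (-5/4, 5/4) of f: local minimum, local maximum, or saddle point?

The Hessian of f is constant: H = [[8, 8], [8, 12]].
det(H) = 8·12 − 8² = 32.
det(H) > 0 and tr(H) = 20 > 0, so H is positive definite and the point is a local minimum.

local minimum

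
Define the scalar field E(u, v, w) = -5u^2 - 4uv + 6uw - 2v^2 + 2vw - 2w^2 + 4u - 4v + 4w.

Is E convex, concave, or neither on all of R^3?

E is quadratic, so its Hessian is the constant matrix H = [[-10, -4, 6], [-4, -4, 2], [6, 2, -4]].
Leading principal minors: -10, 24, -8.
Signs alternate −, +, − ⇒ H ≺ 0 ⇒ concave.

concave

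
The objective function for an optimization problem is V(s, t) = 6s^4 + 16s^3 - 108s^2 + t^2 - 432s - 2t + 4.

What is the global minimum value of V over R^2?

V(s,t) separates as P(s) + Q(t) + 4, so its minimum is min P + min Q + 4.
P'(s) = 24(s - 3)(s + 2)(s + 3) vanishes at s ∈ {-3, -2, 3}; Q'(t) = 2(t - 1) vanishes at t ∈ {1}.
Local minima of P (where P''>0): P(-3)=378, P(3)=-1350. Local minima of Q: Q(1)=-1.
So the global minimum of V is P(3) + Q(1) + 4 = -1350 − 1 + 4 = -1347, attained at (3, 1).

-1347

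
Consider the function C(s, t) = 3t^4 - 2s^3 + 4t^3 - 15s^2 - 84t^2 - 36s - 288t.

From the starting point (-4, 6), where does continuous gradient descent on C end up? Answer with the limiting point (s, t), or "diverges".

C is separable, so gradient descent decouples: s follows -∂C/∂s, t follows -∂C/∂t.
∂C/∂s = -6(s + 2)(s + 3); at s=-4 this is -12, so s increases.
∂C/∂t = 12(t - 4)(t + 2)(t + 3); at t=6 this is 1728, so t decreases.
s converges to its nearest critical value -3 (a local min of the s-part); t converges to 4. The iterate converges to (-3, 4).

(-3, 4)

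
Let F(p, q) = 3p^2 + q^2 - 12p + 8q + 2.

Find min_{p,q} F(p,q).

F(p,q) separates as A(p) + B(q) + 2, so its minimum is min A + min B + 2.
A'(p) = 6p - 12 vanishes at p ∈ {2}; B'(q) = 2q + 8 vanishes at q ∈ {-4}.
Local minima of A (where A''>0): A(2)=-12. Local minima of B: B(-4)=-16.
So the global minimum of F is A(2) + B(-4) + 2 = -12 − 16 + 2 = -26, attained at (2, -4).

-26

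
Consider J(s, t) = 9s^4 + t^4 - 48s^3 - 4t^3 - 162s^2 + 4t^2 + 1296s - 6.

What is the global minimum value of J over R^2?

J(s,t) separates as P(s) + Q(t) − 6, so its minimum is min P + min Q − 6.
P'(s) = 36(s - 4)(s - 3)(s + 3) vanishes at s ∈ {-3, 3, 4}; Q'(t) = 4t(t - 2)(t - 1) vanishes at t ∈ {0, 1, 2}.
Local minima of P (where P''>0): P(-3)=-3321, P(4)=1824. Local minima of Q: Q(0)=0, Q(2)=0.
So the global minimum of J is P(-3) + Q(0) − 6 = -3321 + 0 − 6 = -3327, attained at (-3, 0).

-3327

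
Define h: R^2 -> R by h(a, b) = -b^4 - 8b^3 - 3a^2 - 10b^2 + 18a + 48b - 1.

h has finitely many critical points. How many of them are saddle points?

1

h separates as a function of a plus a function of b, so ∇h=0 decouples.
∂h/∂a = -6(a - 3) = 0 at a ∈ {3}; ∂h/∂b = -4(b - 1)(b + 3)(b + 4) = 0 at b ∈ {-4, -3, 1}.
The Hessian is diagonal: diag(h_aa, h_bb). Second derivatives: h_aa(3)=-6; h_bb(-4)=-20, h_bb(-3)=16, h_bb(1)=-80.
Saddle points occur where the two diagonal entries have opposite signs: (3, -3). Count: 1.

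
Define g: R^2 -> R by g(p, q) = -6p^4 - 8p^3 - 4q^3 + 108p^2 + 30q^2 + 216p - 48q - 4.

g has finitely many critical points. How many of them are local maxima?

g separates as a function of p plus a function of q, so ∇g=0 decouples.
∂g/∂p = -24(p - 3)(p + 1)(p + 3) = 0 at p ∈ {-3, -1, 3}; ∂g/∂q = -12(q - 4)(q - 1) = 0 at q ∈ {1, 4}.
The Hessian is diagonal: diag(g_pp, g_qq). Second derivatives: g_pp(-3)=-288, g_pp(-1)=192, g_pp(3)=-576; g_qq(1)=36, g_qq(4)=-36.
Local maxima occur where both diagonal entries negative: (-3, 4), (3, 4). Count: 2.

2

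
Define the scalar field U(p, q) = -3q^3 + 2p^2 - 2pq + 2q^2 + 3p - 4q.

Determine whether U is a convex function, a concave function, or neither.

The term -3q^3 is cubic, so the Hessian is not constant.
∂²U/∂q² = -18q + 4, which takes both signs as q varies (negative for sufficiently large q). A diagonal entry of the Hessian changing sign means the Hessian is neither positive- nor negative-semidefinite on all of R^2.

neither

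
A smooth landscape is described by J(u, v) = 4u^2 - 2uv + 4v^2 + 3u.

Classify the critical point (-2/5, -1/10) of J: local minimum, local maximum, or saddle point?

local minimum

The Hessian of J is constant: H = [[8, -2], [-2, 8]].
det(H) = 8·8 − (-2)² = 60.
det(H) > 0 and tr(H) = 16 > 0, so H is positive definite and the point is a local minimum.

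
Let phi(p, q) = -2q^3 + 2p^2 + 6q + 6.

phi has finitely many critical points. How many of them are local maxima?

phi separates as a function of p plus a function of q, so ∇phi=0 decouples.
∂phi/∂p = 4p = 0 at p ∈ {0}; ∂phi/∂q = -6(q - 1)(q + 1) = 0 at q ∈ {-1, 1}.
The Hessian is diagonal: diag(phi_pp, phi_qq). Second derivatives: phi_pp(0)=4; phi_qq(-1)=12, phi_qq(1)=-12.
Local maxima occur where both diagonal entries negative: none. Count: 0.

0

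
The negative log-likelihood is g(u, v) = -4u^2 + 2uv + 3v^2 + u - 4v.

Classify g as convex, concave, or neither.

g is quadratic, so its Hessian is the constant matrix H = [[-8, 2], [2, 6]].
det(H) = -52, tr(H) = -2.
det(H) < 0, so H is indefinite: neither convex nor concave.

neither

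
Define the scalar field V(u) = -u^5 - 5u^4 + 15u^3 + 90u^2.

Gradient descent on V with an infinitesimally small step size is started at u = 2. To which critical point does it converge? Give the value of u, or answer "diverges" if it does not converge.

0

V'(u) = -5u(u - 3)(u + 3)(u + 4), so V'(2) = 300.
Gradient descent moves in the -V' direction, i.e. u is decreasing.
The nearest critical point in that direction is u = 0, where V'' = 180 > 0 (a local minimum). The iterate converges there.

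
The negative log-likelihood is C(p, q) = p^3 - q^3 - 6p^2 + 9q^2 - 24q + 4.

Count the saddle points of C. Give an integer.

C separates as a function of p plus a function of q, so ∇C=0 decouples.
∂C/∂p = 3p(p - 4) = 0 at p ∈ {0, 4}; ∂C/∂q = -3(q - 4)(q - 2) = 0 at q ∈ {2, 4}.
The Hessian is diagonal: diag(C_pp, C_qq). Second derivatives: C_pp(0)=-12, C_pp(4)=12; C_qq(2)=6, C_qq(4)=-6.
Saddle points occur where the two diagonal entries have opposite signs: (0, 2), (4, 4). Count: 2.

2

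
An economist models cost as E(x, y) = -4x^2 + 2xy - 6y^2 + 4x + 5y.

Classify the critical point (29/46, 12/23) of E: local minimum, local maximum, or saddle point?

The Hessian of E is constant: H = [[-8, 2], [2, -12]].
det(H) = (-8)·(-12) − 2² = 92.
det(H) > 0 and tr(H) = -20 < 0, so H is negative definite and the point is a local maximum.

local maximum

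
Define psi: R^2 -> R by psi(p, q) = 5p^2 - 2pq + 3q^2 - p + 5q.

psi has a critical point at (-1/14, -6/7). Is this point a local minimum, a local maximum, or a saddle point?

local minimum

The Hessian of psi is constant: H = [[10, -2], [-2, 6]].
det(H) = 10·6 − (-2)² = 56.
det(H) > 0 and tr(H) = 16 > 0, so H is positive definite and the point is a local minimum.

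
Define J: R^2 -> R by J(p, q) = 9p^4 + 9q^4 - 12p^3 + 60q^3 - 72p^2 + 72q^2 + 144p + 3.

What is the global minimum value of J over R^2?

-717

J(p,q) separates as A(p) + B(q) + 3, so its minimum is min A + min B + 3.
A'(p) = 36(p - 2)(p - 1)(p + 2) vanishes at p ∈ {-2, 1, 2}; B'(q) = 36q(q + 1)(q + 4) vanishes at q ∈ {-4, -1, 0}.
Local minima of A (where A''>0): A(-2)=-336, A(2)=48. Local minima of B: B(-4)=-384, B(0)=0.
So the global minimum of J is A(-2) + B(-4) + 3 = -336 − 384 + 3 = -717, attained at (-2, -4).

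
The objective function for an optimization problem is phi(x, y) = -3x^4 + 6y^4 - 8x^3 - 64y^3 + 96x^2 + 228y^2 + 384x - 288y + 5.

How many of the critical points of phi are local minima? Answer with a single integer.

phi separates as a function of x plus a function of y, so ∇phi=0 decouples.
∂phi/∂x = -12(x - 4)(x + 2)(x + 4) = 0 at x ∈ {-4, -2, 4}; ∂phi/∂y = 24(y - 4)(y - 3)(y - 1) = 0 at y ∈ {1, 3, 4}.
The Hessian is diagonal: diag(phi_xx, phi_yy). Second derivatives: phi_xx(-4)=-192, phi_xx(-2)=144, phi_xx(4)=-576; phi_yy(1)=144, phi_yy(3)=-48, phi_yy(4)=72.
Local minima occur where both diagonal entries positive: (-2, 1), (-2, 4). Count: 2.

2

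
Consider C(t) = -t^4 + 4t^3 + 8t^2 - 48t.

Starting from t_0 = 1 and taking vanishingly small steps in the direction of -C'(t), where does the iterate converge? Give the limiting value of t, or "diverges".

C'(t) = -4(t - 3)(t - 2)(t + 2), so C'(1) = -24.
Gradient descent moves in the -C' direction, i.e. t is increasing.
The nearest critical point in that direction is t = 2, where C'' = 16 > 0 (a local minimum). The iterate converges there.

2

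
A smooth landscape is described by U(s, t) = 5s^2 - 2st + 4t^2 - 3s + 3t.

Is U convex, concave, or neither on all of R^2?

convex

U is quadratic, so its Hessian is the constant matrix H = [[10, -2], [-2, 8]].
det(H) = 76, tr(H) = 18.
det(H) > 0 and tr(H) > 0, so H is positive definite everywhere: convex.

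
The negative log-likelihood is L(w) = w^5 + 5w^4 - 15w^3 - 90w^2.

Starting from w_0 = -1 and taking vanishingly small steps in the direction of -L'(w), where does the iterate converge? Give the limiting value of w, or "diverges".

-3

L'(w) = 5w(w - 3)(w + 3)(w + 4), so L'(-1) = 120.
Gradient descent moves in the -L' direction, i.e. w is decreasing.
The nearest critical point in that direction is w = -3, where L'' = 90 > 0 (a local minimum). The iterate converges there.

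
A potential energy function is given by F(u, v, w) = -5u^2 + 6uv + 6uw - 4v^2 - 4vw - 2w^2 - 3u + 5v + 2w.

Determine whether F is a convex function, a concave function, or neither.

F is quadratic, so its Hessian is the constant matrix H = [[-10, 6, 6], [6, -8, -4], [6, -4, -4]].
Leading principal minors: -10, 44, -16.
Signs alternate −, +, − ⇒ H ≺ 0 ⇒ concave.

concave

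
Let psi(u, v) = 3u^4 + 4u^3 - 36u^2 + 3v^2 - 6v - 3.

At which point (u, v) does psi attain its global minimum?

psi(u,v) separates as P(u) + Q(v) − 3, so its minimum is min P + min Q − 3.
P'(u) = 12u(u - 2)(u + 3) vanishes at u ∈ {-3, 0, 2}; Q'(v) = 6v - 6 vanishes at v ∈ {1}.
Local minima of P (where P''>0): P(-3)=-189, P(2)=-64. Local minima of Q: Q(1)=-3.
So the global minimum of psi is P(-3) + Q(1) − 3 = -189 − 3 − 3 = -195, attained at (-3, 1).

(-3, 1)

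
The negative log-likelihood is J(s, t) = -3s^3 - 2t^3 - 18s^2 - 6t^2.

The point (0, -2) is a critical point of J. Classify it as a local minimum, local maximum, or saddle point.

The mixed partial ∂²J/∂s∂t is 0, so the Hessian at any point is diag(J_ss, J_tt) = diag(-18(s + 2), -12(t + 1)).
At (0, -2): H = diag(-36, 12).
The eigenvalues have opposite signs, so H is indefinite: a saddle point.

saddle point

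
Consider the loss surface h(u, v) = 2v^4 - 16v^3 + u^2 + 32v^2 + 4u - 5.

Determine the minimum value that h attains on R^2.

h(u,v) separates as P(u) + Q(v) − 5, so its minimum is min P + min Q − 5.
P'(u) = 2u + 4 vanishes at u ∈ {-2}; Q'(v) = 8v(v - 4)(v - 2) vanishes at v ∈ {0, 2, 4}.
Local minima of P (where P''>0): P(-2)=-4. Local minima of Q: Q(0)=0, Q(4)=0.
So the global minimum of h is P(-2) + Q(0) − 5 = -4 + 0 − 5 = -9, attained at (-2, 0).

-9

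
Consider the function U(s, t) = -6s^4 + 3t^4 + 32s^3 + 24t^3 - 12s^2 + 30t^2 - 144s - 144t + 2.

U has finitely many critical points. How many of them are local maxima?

2

U separates as a function of s plus a function of t, so ∇U=0 decouples.
∂U/∂s = -24(s - 3)(s - 2)(s + 1) = 0 at s ∈ {-1, 2, 3}; ∂U/∂t = 12(t - 1)(t + 3)(t + 4) = 0 at t ∈ {-4, -3, 1}.
The Hessian is diagonal: diag(U_ss, U_tt). Second derivatives: U_ss(-1)=-288, U_ss(2)=72, U_ss(3)=-96; U_tt(-4)=60, U_tt(-3)=-48, U_tt(1)=240.
Local maxima occur where both diagonal entries negative: (-1, -3), (3, -3). Count: 2.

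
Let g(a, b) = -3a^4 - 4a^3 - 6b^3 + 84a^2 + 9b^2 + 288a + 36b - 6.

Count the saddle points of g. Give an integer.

3

g separates as a function of a plus a function of b, so ∇g=0 decouples.
∂g/∂a = -12(a - 4)(a + 2)(a + 3) = 0 at a ∈ {-3, -2, 4}; ∂g/∂b = -18(b - 2)(b + 1) = 0 at b ∈ {-1, 2}.
The Hessian is diagonal: diag(g_aa, g_bb). Second derivatives: g_aa(-3)=-84, g_aa(-2)=72, g_aa(4)=-504; g_bb(-1)=54, g_bb(2)=-54.
Saddle points occur where the two diagonal entries have opposite signs: (-3, -1), (-2, 2), (4, -1). Count: 3.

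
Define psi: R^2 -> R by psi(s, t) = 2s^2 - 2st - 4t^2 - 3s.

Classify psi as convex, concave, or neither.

psi is quadratic, so its Hessian is the constant matrix H = [[4, -2], [-2, -8]].
det(H) = -36, tr(H) = -4.
det(H) < 0, so H is indefinite: neither convex nor concave.

neither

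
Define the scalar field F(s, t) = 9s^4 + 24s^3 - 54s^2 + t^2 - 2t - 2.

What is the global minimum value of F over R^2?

F(s,t) separates as P(s) + Q(t) − 2, so its minimum is min P + min Q − 2.
P'(s) = 36s(s - 1)(s + 3) vanishes at s ∈ {-3, 0, 1}; Q'(t) = 2(t - 1) vanishes at t ∈ {1}.
Local minima of P (where P''>0): P(-3)=-405, P(1)=-21. Local minima of Q: Q(1)=-1.
So the global minimum of F is P(-3) + Q(1) − 2 = -405 − 1 − 2 = -408, attained at (-3, 1).

-408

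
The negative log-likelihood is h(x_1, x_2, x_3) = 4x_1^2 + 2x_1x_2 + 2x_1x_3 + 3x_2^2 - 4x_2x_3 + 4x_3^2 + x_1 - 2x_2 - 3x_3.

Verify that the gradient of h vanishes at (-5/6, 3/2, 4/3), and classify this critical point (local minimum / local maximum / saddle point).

∇h = (8x_1 + 2x_2 + 2x_3 + 1, 2x_1 + 6x_2 - 4x_3 - 2, 2x_1 - 4x_2 + 8x_3 - 3); substituting (-5/6, 3/2, 4/3) gives ∇h = (0, 0, 0), so (-5/6, 3/2, 4/3) is indeed a critical point.
The Hessian is constant: H = [[8, 2, 2], [2, 6, -4], [2, -4, 8]].
Leading principal minors: Δ₁ = 8, Δ₂ = 44, Δ₃ = 168.
All leading minors are positive, so H is positive definite: a local minimum.

local minimum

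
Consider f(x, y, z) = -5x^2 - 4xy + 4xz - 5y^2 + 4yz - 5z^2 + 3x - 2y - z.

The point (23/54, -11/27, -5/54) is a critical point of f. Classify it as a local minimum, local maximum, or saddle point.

local maximum

The Hessian is constant: H = [[-10, -4, 4], [-4, -10, 4], [4, 4, -10]].
Leading principal minors: Δ₁ = -10, Δ₂ = 84, Δ₃ = -648.
The minors alternate sign starting negative (−, +, −), so H is negative definite: a local maximum.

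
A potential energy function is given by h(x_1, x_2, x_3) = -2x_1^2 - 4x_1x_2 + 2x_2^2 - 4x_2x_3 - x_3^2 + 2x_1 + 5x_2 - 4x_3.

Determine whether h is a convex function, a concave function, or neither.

neither

h is quadratic, so its Hessian is the constant matrix H = [[-4, -4, 0], [-4, 4, -4], [0, -4, -2]].
Leading principal minors: -4, -32, 128.
Neither pattern holds ⇒ H is indefinite ⇒ neither convex nor concave.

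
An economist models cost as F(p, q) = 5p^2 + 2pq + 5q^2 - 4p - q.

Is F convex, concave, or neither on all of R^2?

convex

F is quadratic, so its Hessian is the constant matrix H = [[10, 2], [2, 10]].
det(H) = 96, tr(H) = 20.
det(H) > 0 and tr(H) > 0, so H is positive definite everywhere: convex.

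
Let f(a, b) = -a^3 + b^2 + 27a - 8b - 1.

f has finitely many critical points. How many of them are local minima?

1

f separates as a function of a plus a function of b, so ∇f=0 decouples.
∂f/∂a = -3(a - 3)(a + 3) = 0 at a ∈ {-3, 3}; ∂f/∂b = 2(b - 4) = 0 at b ∈ {4}.
The Hessian is diagonal: diag(f_aa, f_bb). Second derivatives: f_aa(-3)=18, f_aa(3)=-18; f_bb(4)=2.
Local minima occur where both diagonal entries positive: (-3, 4). Count: 1.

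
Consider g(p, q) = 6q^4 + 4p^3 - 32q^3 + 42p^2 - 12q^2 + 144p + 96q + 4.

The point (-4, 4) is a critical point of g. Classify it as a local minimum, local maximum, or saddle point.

The mixed partial ∂²g/∂p∂q is 0, so the Hessian at any point is diag(g_pp, g_qq) = diag(12(2p + 7), 24(3q^2 - 8q - 1)).
At (-4, 4): H = diag(-12, 360).
The eigenvalues have opposite signs, so H is indefinite: a saddle point.

saddle point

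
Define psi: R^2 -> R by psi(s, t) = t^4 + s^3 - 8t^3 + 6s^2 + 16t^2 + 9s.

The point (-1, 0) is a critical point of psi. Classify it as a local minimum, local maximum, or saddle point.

The mixed partial ∂²psi/∂s∂t is 0, so the Hessian at any point is diag(psi_ss, psi_tt) = diag(6(s + 2), 4(3t^2 - 12t + 8)).
At (-1, 0): H = diag(6, 32).
Both eigenvalues are positive, so H is positive definite: a local minimum.

local minimum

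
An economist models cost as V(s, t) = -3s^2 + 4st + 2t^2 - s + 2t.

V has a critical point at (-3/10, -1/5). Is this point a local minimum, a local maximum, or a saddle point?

The Hessian of V is constant: H = [[-6, 4], [4, 4]].
det(H) = (-6)·4 − 4² = -40.
Since det(H) < 0, H is indefinite and the critical point is a saddle point.

saddle point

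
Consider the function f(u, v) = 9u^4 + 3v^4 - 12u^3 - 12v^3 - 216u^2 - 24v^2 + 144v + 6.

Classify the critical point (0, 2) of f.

The mixed partial ∂²f/∂u∂v is 0, so the Hessian at any point is diag(f_uu, f_vv) = diag(36(3u^2 - 2u - 12), 12(3v^2 - 6v - 4)).
At (0, 2): H = diag(-432, -48).
Both eigenvalues are negative, so H is negative definite: a local maximum.

local maximum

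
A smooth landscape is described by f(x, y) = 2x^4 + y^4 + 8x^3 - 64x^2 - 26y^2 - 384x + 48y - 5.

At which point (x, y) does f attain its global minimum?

f(x,y) separates as P(x) + Q(y) − 5, so its minimum is min P + min Q − 5.
P'(x) = 8(x - 4)(x + 3)(x + 4) vanishes at x ∈ {-4, -3, 4}; Q'(y) = 4(y - 3)(y - 1)(y + 4) vanishes at y ∈ {-4, 1, 3}.
Local minima of P (where P''>0): P(-4)=512, P(4)=-1536. Local minima of Q: Q(-4)=-352, Q(3)=-9.
So the global minimum of f is P(4) + Q(-4) − 5 = -1536 − 352 − 5 = -1893, attained at (4, -4).

(4, -4)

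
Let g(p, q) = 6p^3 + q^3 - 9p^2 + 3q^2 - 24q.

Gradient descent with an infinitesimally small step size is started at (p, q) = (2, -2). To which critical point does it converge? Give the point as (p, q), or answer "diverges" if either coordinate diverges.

(1, 2)

g is separable, so gradient descent decouples: p follows -∂g/∂p, q follows -∂g/∂q.
∂g/∂p = 18p(p - 1); at p=2 this is 36, so p decreases.
∂g/∂q = 3(q - 2)(q + 4); at q=-2 this is -24, so q increases.
p converges to its nearest critical value 1 (a local min of the p-part); q converges to 2. The iterate converges to (1, 2).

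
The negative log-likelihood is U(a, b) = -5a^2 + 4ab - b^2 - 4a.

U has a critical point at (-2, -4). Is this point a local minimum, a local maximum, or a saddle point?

local maximum

The Hessian of U is constant: H = [[-10, 4], [4, -2]].
det(H) = (-10)·(-2) − 4² = 4.
det(H) > 0 and tr(H) = -12 < 0, so H is negative definite and the point is a local maximum.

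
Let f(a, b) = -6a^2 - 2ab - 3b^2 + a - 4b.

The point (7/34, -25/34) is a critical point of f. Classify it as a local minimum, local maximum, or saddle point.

local maximum

The Hessian of f is constant: H = [[-12, -2], [-2, -6]].
det(H) = (-12)·(-6) − (-2)² = 68.
det(H) > 0 and tr(H) = -18 < 0, so H is negative definite and the point is a local maximum.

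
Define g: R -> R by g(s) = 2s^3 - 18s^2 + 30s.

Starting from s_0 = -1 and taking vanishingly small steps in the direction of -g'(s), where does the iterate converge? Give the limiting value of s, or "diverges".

g'(s) = 6(s - 5)(s - 1), so g'(-1) = 72.
Gradient descent moves in the -g' direction, i.e. s is decreasing.
There is no critical point below s=-1, and g' keeps the same sign, so the iterate runs off to −∞.

diverges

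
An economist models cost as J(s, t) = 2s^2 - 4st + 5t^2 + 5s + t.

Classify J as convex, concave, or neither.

J is quadratic, so its Hessian is the constant matrix H = [[4, -4], [-4, 10]].
det(H) = 24, tr(H) = 14.
det(H) > 0 and tr(H) > 0, so H is positive definite everywhere: convex.

convex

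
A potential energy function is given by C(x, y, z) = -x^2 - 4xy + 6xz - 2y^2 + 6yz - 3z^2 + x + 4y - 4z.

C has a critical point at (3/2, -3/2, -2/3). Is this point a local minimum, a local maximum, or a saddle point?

The Hessian is constant: H = [[-2, -4, 6], [-4, -4, 6], [6, 6, -6]].
Leading principal minors: Δ₁ = -2, Δ₂ = -8, Δ₃ = -24.
The minors fit neither the all-positive nor the alternating-sign pattern, so H is indefinite: a saddle point.

saddle point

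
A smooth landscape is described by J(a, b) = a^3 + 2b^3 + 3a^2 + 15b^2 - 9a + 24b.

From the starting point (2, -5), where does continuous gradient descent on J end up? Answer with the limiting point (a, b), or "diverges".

diverges

J is separable, so gradient descent decouples: a follows -∂J/∂a, b follows -∂J/∂b.
∂J/∂a = 3(a - 1)(a + 3); at a=2 this is 15, so a decreases.
∂J/∂b = 6(b + 1)(b + 4); at b=-5 this is 24, so b decreases.
The b-coordinate has no critical point in that direction and runs off to infinity.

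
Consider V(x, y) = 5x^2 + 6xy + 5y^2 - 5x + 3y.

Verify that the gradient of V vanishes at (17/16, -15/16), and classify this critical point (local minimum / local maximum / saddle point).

∇V = (10x + 6y - 5, 6x + 10y + 3); substituting (17/16, -15/16) gives ∇V = (0, 0), so (17/16, -15/16) is indeed a critical point.
The Hessian of V is constant: H = [[10, 6], [6, 10]].
det(H) = 10·10 − 6² = 64.
det(H) > 0 and tr(H) = 20 > 0, so H is positive definite and the point is a local minimum.

local minimum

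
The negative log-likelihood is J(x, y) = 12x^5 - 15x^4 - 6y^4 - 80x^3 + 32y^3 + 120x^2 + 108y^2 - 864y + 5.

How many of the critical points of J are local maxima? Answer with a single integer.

4

J separates as a function of x plus a function of y, so ∇J=0 decouples.
∂J/∂x = 60x(x - 2)(x - 1)(x + 2) = 0 at x ∈ {-2, 0, 1, 2}; ∂J/∂y = -24(y - 4)(y - 3)(y + 3) = 0 at y ∈ {-3, 3, 4}.
The Hessian is diagonal: diag(J_xx, J_yy). Second derivatives: J_xx(-2)=-1440, J_xx(0)=240, J_xx(1)=-180, J_xx(2)=480; J_yy(-3)=-1008, J_yy(3)=144, J_yy(4)=-168.
Local maxima occur where both diagonal entries negative: (-2, -3), (-2, 4), (1, -3), (1, 4). Count: 4.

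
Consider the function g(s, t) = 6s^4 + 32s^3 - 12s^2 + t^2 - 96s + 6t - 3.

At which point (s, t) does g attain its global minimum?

(-4, -3)

g(s,t) separates as P(s) + Q(t) − 3, so its minimum is min P + min Q − 3.
P'(s) = 24(s - 1)(s + 1)(s + 4) vanishes at s ∈ {-4, -1, 1}; Q'(t) = 2(t + 3) vanishes at t ∈ {-3}.
Local minima of P (where P''>0): P(-4)=-320, P(1)=-70. Local minima of Q: Q(-3)=-9.
So the global minimum of g is P(-4) + Q(-3) − 3 = -320 − 9 − 3 = -332, attained at (-4, -3).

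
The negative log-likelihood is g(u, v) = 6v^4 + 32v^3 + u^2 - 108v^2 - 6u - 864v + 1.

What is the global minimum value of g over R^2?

-2222

g(u,v) separates as P(u) + Q(v) + 1, so its minimum is min P + min Q + 1.
P'(u) = 2u - 6 vanishes at u ∈ {3}; Q'(v) = 24(v - 3)(v + 3)(v + 4) vanishes at v ∈ {-4, -3, 3}.
Local minima of P (where P''>0): P(3)=-9. Local minima of Q: Q(-4)=1216, Q(3)=-2214.
So the global minimum of g is P(3) + Q(3) + 1 = -9 − 2214 + 1 = -2222, attained at (3, 3).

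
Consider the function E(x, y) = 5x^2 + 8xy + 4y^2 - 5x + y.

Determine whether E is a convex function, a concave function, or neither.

E is quadratic, so its Hessian is the constant matrix H = [[10, 8], [8, 8]].
det(H) = 16, tr(H) = 18.
det(H) > 0 and tr(H) > 0, so H is positive definite everywhere: convex.

convex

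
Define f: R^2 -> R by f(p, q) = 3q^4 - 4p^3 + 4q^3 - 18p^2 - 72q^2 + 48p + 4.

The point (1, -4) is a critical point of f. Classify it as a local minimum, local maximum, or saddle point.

The mixed partial ∂²f/∂p∂q is 0, so the Hessian at any point is diag(f_pp, f_qq) = diag(-12(2p + 3), 12(3q^2 + 2q - 12)).
At (1, -4): H = diag(-60, 336).
The eigenvalues have opposite signs, so H is indefinite: a saddle point.

saddle point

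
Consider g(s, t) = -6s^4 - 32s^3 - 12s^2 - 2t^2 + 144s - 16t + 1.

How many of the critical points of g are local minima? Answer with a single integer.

g separates as a function of s plus a function of t, so ∇g=0 decouples.
∂g/∂s = -24(s - 1)(s + 2)(s + 3) = 0 at s ∈ {-3, -2, 1}; ∂g/∂t = -4(t + 4) = 0 at t ∈ {-4}.
The Hessian is diagonal: diag(g_ss, g_tt). Second derivatives: g_ss(-3)=-96, g_ss(-2)=72, g_ss(1)=-288; g_tt(-4)=-4.
Local minima occur where both diagonal entries positive: none. Count: 0.

0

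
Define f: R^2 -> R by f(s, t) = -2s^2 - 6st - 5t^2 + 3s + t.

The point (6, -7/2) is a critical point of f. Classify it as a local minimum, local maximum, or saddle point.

The Hessian of f is constant: H = [[-4, -6], [-6, -10]].
det(H) = (-4)·(-10) − (-6)² = 4.
det(H) > 0 and tr(H) = -14 < 0, so H is negative definite and the point is a local maximum.

local maximum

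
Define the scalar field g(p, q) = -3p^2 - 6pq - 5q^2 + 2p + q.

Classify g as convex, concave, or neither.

concave

g is quadratic, so its Hessian is the constant matrix H = [[-6, -6], [-6, -10]].
det(H) = 24, tr(H) = -16.
det(H) > 0 and tr(H) < 0, so H is negative definite everywhere: concave.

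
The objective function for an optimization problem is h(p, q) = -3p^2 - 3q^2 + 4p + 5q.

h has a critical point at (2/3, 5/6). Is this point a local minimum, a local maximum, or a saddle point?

local maximum

The Hessian of h is constant: H = [[-6, 0], [0, -6]].
det(H) = (-6)·(-6) − 0² = 36.
det(H) > 0 and tr(H) = -12 < 0, so H is negative definite and the point is a local maximum.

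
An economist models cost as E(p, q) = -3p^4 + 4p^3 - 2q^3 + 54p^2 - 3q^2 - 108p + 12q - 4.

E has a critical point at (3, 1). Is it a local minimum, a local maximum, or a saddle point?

local maximum

The mixed partial ∂²E/∂p∂q is 0, so the Hessian at any point is diag(E_pp, E_qq) = diag(12(-3p^2 + 2p + 9), -6(2q + 1)).
At (3, 1): H = diag(-144, -18).
Both eigenvalues are negative, so H is negative definite: a local maximum.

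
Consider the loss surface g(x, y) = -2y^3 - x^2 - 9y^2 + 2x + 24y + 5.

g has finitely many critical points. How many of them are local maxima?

g separates as a function of x plus a function of y, so ∇g=0 decouples.
∂g/∂x = -2(x - 1) = 0 at x ∈ {1}; ∂g/∂y = -6(y - 1)(y + 4) = 0 at y ∈ {-4, 1}.
The Hessian is diagonal: diag(g_xx, g_yy). Second derivatives: g_xx(1)=-2; g_yy(-4)=30, g_yy(1)=-30.
Local maxima occur where both diagonal entries negative: (1, 1). Count: 1.

1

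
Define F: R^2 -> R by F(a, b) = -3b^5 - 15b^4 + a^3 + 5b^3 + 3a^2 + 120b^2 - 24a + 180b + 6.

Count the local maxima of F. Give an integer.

F separates as a function of a plus a function of b, so ∇F=0 decouples.
∂F/∂a = 3(a - 2)(a + 4) = 0 at a ∈ {-4, 2}; ∂F/∂b = -15(b - 2)(b + 1)(b + 2)(b + 3) = 0 at b ∈ {-3, -2, -1, 2}.
The Hessian is diagonal: diag(F_aa, F_bb). Second derivatives: F_aa(-4)=-18, F_aa(2)=18; F_bb(-3)=150, F_bb(-2)=-60, F_bb(-1)=90, F_bb(2)=-900.
Local maxima occur where both diagonal entries negative: (-4, -2), (-4, 2). Count: 2.

2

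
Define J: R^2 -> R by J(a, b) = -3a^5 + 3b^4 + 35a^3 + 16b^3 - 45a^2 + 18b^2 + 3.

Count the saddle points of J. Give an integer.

6

J separates as a function of a plus a function of b, so ∇J=0 decouples.
∂J/∂a = -15a(a - 2)(a - 1)(a + 3) = 0 at a ∈ {-3, 0, 1, 2}; ∂J/∂b = 12b(b + 1)(b + 3) = 0 at b ∈ {-3, -1, 0}.
The Hessian is diagonal: diag(J_aa, J_bb). Second derivatives: J_aa(-3)=900, J_aa(0)=-90, J_aa(1)=60, J_aa(2)=-150; J_bb(-3)=72, J_bb(-1)=-24, J_bb(0)=36.
Saddle points occur where the two diagonal entries have opposite signs: (-3, -1), (0, -3), (0, 0), (1, -1), (2, -3), (2, 0). Count: 6.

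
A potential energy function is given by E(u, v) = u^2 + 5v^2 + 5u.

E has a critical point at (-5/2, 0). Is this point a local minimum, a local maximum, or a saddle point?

The Hessian of E is constant: H = [[2, 0], [0, 10]].
det(H) = 2·10 − 0² = 20.
det(H) > 0 and tr(H) = 12 > 0, so H is positive definite and the point is a local minimum.

local minimum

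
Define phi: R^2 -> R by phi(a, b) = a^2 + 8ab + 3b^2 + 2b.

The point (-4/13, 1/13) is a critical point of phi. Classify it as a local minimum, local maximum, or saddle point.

saddle point

The Hessian of phi is constant: H = [[2, 8], [8, 6]].
det(H) = 2·6 − 8² = -52.
Since det(H) < 0, H is indefinite and the critical point is a saddle point.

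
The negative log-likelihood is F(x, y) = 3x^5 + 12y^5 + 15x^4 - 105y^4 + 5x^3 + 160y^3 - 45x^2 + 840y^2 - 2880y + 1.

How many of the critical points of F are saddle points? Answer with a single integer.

F separates as a function of x plus a function of y, so ∇F=0 decouples.
∂F/∂x = 15x(x - 1)(x + 2)(x + 3) = 0 at x ∈ {-3, -2, 0, 1}; ∂F/∂y = 60(y - 4)(y - 3)(y - 2)(y + 2) = 0 at y ∈ {-2, 2, 3, 4}.
The Hessian is diagonal: diag(F_xx, F_yy). Second derivatives: F_xx(-3)=-180, F_xx(-2)=90, F_xx(0)=-90, F_xx(1)=180; F_yy(-2)=-7200, F_yy(2)=480, F_yy(3)=-300, F_yy(4)=720.
Saddle points occur where the two diagonal entries have opposite signs: (-3, 2), (-3, 4), (-2, -2), (-2, 3), (0, 2), (0, 4), (1, -2), (1, 3). Count: 8.

8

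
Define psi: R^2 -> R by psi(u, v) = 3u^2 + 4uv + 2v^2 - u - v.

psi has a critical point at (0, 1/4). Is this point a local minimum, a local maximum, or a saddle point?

The Hessian of psi is constant: H = [[6, 4], [4, 4]].
det(H) = 6·4 − 4² = 8.
det(H) > 0 and tr(H) = 10 > 0, so H is positive definite and the point is a local minimum.

local minimum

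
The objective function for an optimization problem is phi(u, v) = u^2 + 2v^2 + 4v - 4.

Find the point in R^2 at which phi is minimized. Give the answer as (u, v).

(0, -1)

phi(u,v) separates as P(u) + Q(v) − 4, so its minimum is min P + min Q − 4.
P'(u) = 2u vanishes at u ∈ {0}; Q'(v) = 4v + 4 vanishes at v ∈ {-1}.
Local minima of P (where P''>0): P(0)=0. Local minima of Q: Q(-1)=-2.
So the global minimum of phi is P(0) + Q(-1) − 4 = 0 − 2 − 4 = -6, attained at (0, -1).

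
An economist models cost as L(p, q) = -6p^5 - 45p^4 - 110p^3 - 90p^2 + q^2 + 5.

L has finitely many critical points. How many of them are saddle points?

2

L separates as a function of p plus a function of q, so ∇L=0 decouples.
∂L/∂p = -30p(p + 1)(p + 2)(p + 3) = 0 at p ∈ {-3, -2, -1, 0}; ∂L/∂q = 2q = 0 at q ∈ {0}.
The Hessian is diagonal: diag(L_pp, L_qq). Second derivatives: L_pp(-3)=180, L_pp(-2)=-60, L_pp(-1)=60, L_pp(0)=-180; L_qq(0)=2.
Saddle points occur where the two diagonal entries have opposite signs: (-2, 0), (0, 0). Count: 2.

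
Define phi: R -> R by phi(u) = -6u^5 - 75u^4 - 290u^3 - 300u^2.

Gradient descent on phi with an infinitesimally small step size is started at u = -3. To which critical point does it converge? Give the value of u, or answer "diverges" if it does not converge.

-1

phi'(u) = -30u(u + 1)(u + 4)(u + 5), so phi'(-3) = -360.
Gradient descent moves in the -phi' direction, i.e. u is increasing.
The nearest critical point in that direction is u = -1, where phi'' = 360 > 0 (a local minimum). The iterate converges there.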